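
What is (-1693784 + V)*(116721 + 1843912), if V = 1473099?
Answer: -432682293605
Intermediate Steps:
(-1693784 + V)*(116721 + 1843912) = (-1693784 + 1473099)*(116721 + 1843912) = -220685*1960633 = -432682293605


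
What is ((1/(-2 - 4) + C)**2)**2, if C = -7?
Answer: 3418801/1296 ≈ 2638.0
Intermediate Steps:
((1/(-2 - 4) + C)**2)**2 = ((1/(-2 - 4) - 7)**2)**2 = ((1/(-6) - 7)**2)**2 = ((-1/6 - 7)**2)**2 = ((-43/6)**2)**2 = (1849/36)**2 = 3418801/1296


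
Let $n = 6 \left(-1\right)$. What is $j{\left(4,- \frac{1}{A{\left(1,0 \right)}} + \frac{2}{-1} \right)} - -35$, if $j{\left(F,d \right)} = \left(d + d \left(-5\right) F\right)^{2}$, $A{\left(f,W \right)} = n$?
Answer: $\frac{44941}{36} \approx 1248.4$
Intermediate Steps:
$n = -6$
$A{\left(f,W \right)} = -6$
$j{\left(F,d \right)} = \left(d - 5 F d\right)^{2}$ ($j{\left(F,d \right)} = \left(d + - 5 d F\right)^{2} = \left(d - 5 F d\right)^{2}$)
$j{\left(4,- \frac{1}{A{\left(1,0 \right)}} + \frac{2}{-1} \right)} - -35 = \left(- \frac{1}{-6} + \frac{2}{-1}\right)^{2} \left(-1 + 5 \cdot 4\right)^{2} - -35 = \left(\left(-1\right) \left(- \frac{1}{6}\right) + 2 \left(-1\right)\right)^{2} \left(-1 + 20\right)^{2} + 35 = \left(\frac{1}{6} - 2\right)^{2} \cdot 19^{2} + 35 = \left(- \frac{11}{6}\right)^{2} \cdot 361 + 35 = \frac{121}{36} \cdot 361 + 35 = \frac{43681}{36} + 35 = \frac{44941}{36}$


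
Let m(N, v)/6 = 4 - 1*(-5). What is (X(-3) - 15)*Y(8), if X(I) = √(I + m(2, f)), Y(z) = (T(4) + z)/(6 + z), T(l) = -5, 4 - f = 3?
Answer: -45/14 + 3*√51/14 ≈ -1.6840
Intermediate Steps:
f = 1 (f = 4 - 1*3 = 4 - 3 = 1)
Y(z) = (-5 + z)/(6 + z)
m(N, v) = 54 (m(N, v) = 6*(4 - 1*(-5)) = 6*(4 + 5) = 6*9 = 54)
X(I) = √(54 + I) (X(I) = √(I + 54) = √(54 + I))
(X(-3) - 15)*Y(8) = (√(54 - 3) - 15)*((-5 + 8)/(6 + 8)) = (√51 - 15)*(3/14) = (-15 + √51)*((1/14)*3) = (-15 + √51)*(3/14) = -45/14 + 3*√51/14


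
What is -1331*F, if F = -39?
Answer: 51909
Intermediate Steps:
-1331*F = -1331*(-39) = 51909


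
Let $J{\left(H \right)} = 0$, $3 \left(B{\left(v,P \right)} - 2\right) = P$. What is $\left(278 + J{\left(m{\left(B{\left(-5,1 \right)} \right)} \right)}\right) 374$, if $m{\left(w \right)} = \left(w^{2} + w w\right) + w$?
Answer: $103972$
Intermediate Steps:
$B{\left(v,P \right)} = 2 + \frac{P}{3}$
$m{\left(w \right)} = w + 2 w^{2}$ ($m{\left(w \right)} = \left(w^{2} + w^{2}\right) + w = 2 w^{2} + w = w + 2 w^{2}$)
$\left(278 + J{\left(m{\left(B{\left(-5,1 \right)} \right)} \right)}\right) 374 = \left(278 + 0\right) 374 = 278 \cdot 374 = 103972$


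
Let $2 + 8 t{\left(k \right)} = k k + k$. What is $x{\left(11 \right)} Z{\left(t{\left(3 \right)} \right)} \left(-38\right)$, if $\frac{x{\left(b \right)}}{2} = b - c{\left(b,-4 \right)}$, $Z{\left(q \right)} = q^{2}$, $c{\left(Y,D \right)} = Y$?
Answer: $0$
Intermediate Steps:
$t{\left(k \right)} = - \frac{1}{4} + \frac{k}{8} + \frac{k^{2}}{8}$ ($t{\left(k \right)} = - \frac{1}{4} + \frac{k k + k}{8} = - \frac{1}{4} + \frac{k^{2} + k}{8} = - \frac{1}{4} + \frac{k + k^{2}}{8} = - \frac{1}{4} + \left(\frac{k}{8} + \frac{k^{2}}{8}\right) = - \frac{1}{4} + \frac{k}{8} + \frac{k^{2}}{8}$)
$x{\left(b \right)} = 0$ ($x{\left(b \right)} = 2 \left(b - b\right) = 2 \cdot 0 = 0$)
$x{\left(11 \right)} Z{\left(t{\left(3 \right)} \right)} \left(-38\right) = 0 \left(- \frac{1}{4} + \frac{1}{8} \cdot 3 + \frac{3^{2}}{8}\right)^{2} \left(-38\right) = 0 \left(- \frac{1}{4} + \frac{3}{8} + \frac{1}{8} \cdot 9\right)^{2} \left(-38\right) = 0 \left(- \frac{1}{4} + \frac{3}{8} + \frac{9}{8}\right)^{2} \left(-38\right) = 0 \left(\frac{5}{4}\right)^{2} \left(-38\right) = 0 \cdot \frac{25}{16} \left(-38\right) = 0 \left(-38\right) = 0$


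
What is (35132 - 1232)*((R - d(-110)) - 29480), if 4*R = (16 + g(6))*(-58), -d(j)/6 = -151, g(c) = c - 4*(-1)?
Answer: -1042865700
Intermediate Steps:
g(c) = 4 + c (g(c) = c + 4 = 4 + c)
d(j) = 906 (d(j) = -6*(-151) = 906)
R = -377 (R = ((16 + (4 + 6))*(-58))/4 = ((16 + 10)*(-58))/4 = (26*(-58))/4 = (¼)*(-1508) = -377)
(35132 - 1232)*((R - d(-110)) - 29480) = (35132 - 1232)*((-377 - 1*906) - 29480) = 33900*((-377 - 906) - 29480) = 33900*(-1283 - 29480) = 33900*(-30763) = -1042865700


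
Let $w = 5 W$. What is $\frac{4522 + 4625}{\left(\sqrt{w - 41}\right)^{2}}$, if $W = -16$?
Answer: $- \frac{9147}{121} \approx -75.595$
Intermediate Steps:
$w = -80$ ($w = 5 \left(-16\right) = -80$)
$\frac{4522 + 4625}{\left(\sqrt{w - 41}\right)^{2}} = \frac{4522 + 4625}{\left(\sqrt{-80 - 41}\right)^{2}} = \frac{9147}{\left(\sqrt{-121}\right)^{2}} = \frac{9147}{\left(11 i\right)^{2}} = \frac{9147}{-121} = 9147 \left(- \frac{1}{121}\right) = - \frac{9147}{121}$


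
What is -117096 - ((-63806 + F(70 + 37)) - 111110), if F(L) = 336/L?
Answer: 6186404/107 ≈ 57817.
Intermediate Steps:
-117096 - ((-63806 + F(70 + 37)) - 111110) = -117096 - ((-63806 + 336/(70 + 37)) - 111110) = -117096 - ((-63806 + 336/107) - 111110) = -117096 - (-6826906/107 - 111110) = -117096 - 1*(-18715676/107) = -117096 + 18715676/107 = 6186404/107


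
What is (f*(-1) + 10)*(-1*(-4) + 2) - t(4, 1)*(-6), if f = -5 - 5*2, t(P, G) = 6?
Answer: 186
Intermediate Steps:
f = -15 (f = -5 - 10 = -15)
(f*(-1) + 10)*(-1*(-4) + 2) - t(4, 1)*(-6) = (-15*(-1) + 10)*(-1*(-4) + 2) - 6*(-6) = (15 + 10)*(4 + 2) - 1*(-36) = 25*6 + 36 = 150 + 36 = 186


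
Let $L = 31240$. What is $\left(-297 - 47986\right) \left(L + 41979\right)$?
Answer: $-3535232977$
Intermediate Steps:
$\left(-297 - 47986\right) \left(L + 41979\right) = \left(-297 - 47986\right) \left(31240 + 41979\right) = \left(-48283\right) 73219 = -3535232977$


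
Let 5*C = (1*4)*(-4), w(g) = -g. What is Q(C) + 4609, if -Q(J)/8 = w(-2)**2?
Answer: 4577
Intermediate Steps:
C = -16/5 (C = ((1*4)*(-4))/5 = (4*(-4))/5 = (1/5)*(-16) = -16/5 ≈ -3.2000)
Q(J) = -32 (Q(J) = -8*(-1*(-2))**2 = -8*2**2 = -8*4 = -32)
Q(C) + 4609 = -32 + 4609 = 4577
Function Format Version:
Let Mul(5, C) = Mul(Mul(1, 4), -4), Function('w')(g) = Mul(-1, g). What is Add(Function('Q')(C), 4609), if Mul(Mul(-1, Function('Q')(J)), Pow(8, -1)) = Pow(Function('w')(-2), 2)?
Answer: 4577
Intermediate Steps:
C = Rational(-16, 5) (C = Mul(Rational(1, 5), Mul(Mul(1, 4), -4)) = Mul(Rational(1, 5), Mul(4, -4)) = Mul(Rational(1, 5), -16) = Rational(-16, 5) ≈ -3.2000)
Function('Q')(J) = -32 (Function('Q')(J) = Mul(-8, Pow(Mul(-1, -2), 2)) = Mul(-8, Pow(2, 2)) = Mul(-8, 4) = -32)
Add(Function('Q')(C), 4609) = Add(-32, 4609) = 4577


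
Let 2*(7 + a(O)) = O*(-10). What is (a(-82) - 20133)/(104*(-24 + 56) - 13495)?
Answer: 19730/10167 ≈ 1.9406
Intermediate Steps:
a(O) = -7 - 5*O (a(O) = -7 + (O*(-10))/2 = -7 + (-10*O)/2 = -7 - 5*O)
(a(-82) - 20133)/(104*(-24 + 56) - 13495) = ((-7 - 5*(-82)) - 20133)/(104*(-24 + 56) - 13495) = ((-7 + 410) - 20133)/(104*32 - 13495) = (403 - 20133)/(3328 - 13495) = -19730/(-10167) = -19730*(-1/10167) = 19730/10167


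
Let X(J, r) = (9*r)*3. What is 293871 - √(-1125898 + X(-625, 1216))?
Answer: 293871 - I*√1093066 ≈ 2.9387e+5 - 1045.5*I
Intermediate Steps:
X(J, r) = 27*r
293871 - √(-1125898 + X(-625, 1216)) = 293871 - √(-1125898 + 27*1216) = 293871 - √(-1125898 + 32832) = 293871 - √(-1093066) = 293871 - I*√1093066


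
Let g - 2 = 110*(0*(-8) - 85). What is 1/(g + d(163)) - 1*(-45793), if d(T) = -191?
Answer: 436819426/9539 ≈ 45793.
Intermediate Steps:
g = -9348 (g = 2 + 110*(0*(-8) - 85) = 2 + 110*(0 - 85) = 2 + 110*(-85) = 2 - 9350 = -9348)
1/(g + d(163)) - 1*(-45793) = 1/(-9348 - 191) - 1*(-45793) = 1/(-9539) + 45793 = -1/9539 + 45793 = 436819426/9539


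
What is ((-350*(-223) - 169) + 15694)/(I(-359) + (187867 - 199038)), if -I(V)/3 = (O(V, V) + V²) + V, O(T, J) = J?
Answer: -18715/79132 ≈ -0.23650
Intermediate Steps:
I(V) = -6*V - 3*V² (I(V) = -3*((V + V²) + V) = -3*(V² + 2*V) = -6*V - 3*V²)
((-350*(-223) - 169) + 15694)/(I(-359) + (187867 - 199038)) = ((-350*(-223) - 169) + 15694)/(3*(-359)*(-2 - 1*(-359)) + (187867 - 199038)) = ((78050 - 169) + 15694)/(3*(-359)*(-2 + 359) - 11171) = (77881 + 15694)/(3*(-359)*357 - 11171) = 93575/(-384489 - 11171) = 93575/(-395660) = 93575*(-1/395660) = -18715/79132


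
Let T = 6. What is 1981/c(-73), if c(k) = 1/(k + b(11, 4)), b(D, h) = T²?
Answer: -73297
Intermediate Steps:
b(D, h) = 36 (b(D, h) = 6² = 36)
c(k) = 1/(36 + k) (c(k) = 1/(k + 36) = 1/(36 + k))
1981/c(-73) = 1981/(1/(36 - 73)) = 1981/(1/(-37)) = 1981/(-1/37) = 1981*(-37) = -73297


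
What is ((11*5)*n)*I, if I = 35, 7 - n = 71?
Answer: -123200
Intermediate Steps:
n = -64 (n = 7 - 1*71 = 7 - 71 = -64)
((11*5)*n)*I = ((11*5)*(-64))*35 = (55*(-64))*35 = -3520*35 = -123200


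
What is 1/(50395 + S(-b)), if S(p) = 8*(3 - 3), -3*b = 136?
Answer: 1/50395 ≈ 1.9843e-5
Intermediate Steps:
b = -136/3 (b = -⅓*136 = -136/3 ≈ -45.333)
S(p) = 0 (S(p) = 8*0 = 0)
1/(50395 + S(-b)) = 1/(50395 + 0) = 1/50395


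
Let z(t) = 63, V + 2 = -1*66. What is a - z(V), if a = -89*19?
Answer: -1754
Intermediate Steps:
V = -68 (V = -2 - 1*66 = -2 - 66 = -68)
a = -1691
a - z(V) = -1691 - 1*63 = -1691 - 63 = -1754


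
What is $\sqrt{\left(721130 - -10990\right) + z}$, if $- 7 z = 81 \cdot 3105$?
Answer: $\frac{\sqrt{34113345}}{7} \approx 834.38$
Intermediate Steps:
$z = - \frac{251505}{7}$ ($z = - \frac{81 \cdot 3105}{7} = \left(- \frac{1}{7}\right) 251505 = - \frac{251505}{7} \approx -35929.0$)
$\sqrt{\left(721130 - -10990\right) + z} = \sqrt{\left(721130 - -10990\right) - \frac{251505}{7}} = \sqrt{\left(721130 + 10990\right) - \frac{251505}{7}} = \sqrt{732120 - \frac{251505}{7}} = \sqrt{\frac{4873335}{7}} = \frac{\sqrt{34113345}}{7}$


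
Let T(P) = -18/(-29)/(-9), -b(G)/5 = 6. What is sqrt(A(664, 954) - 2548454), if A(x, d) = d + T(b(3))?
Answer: I*sqrt(2142447558)/29 ≈ 1596.1*I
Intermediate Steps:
b(G) = -30 (b(G) = -5*6 = -30)
T(P) = -2/29 (T(P) = -18*(-1/29)*(-1/9) = (18/29)*(-1/9) = -2/29)
A(x, d) = -2/29 + d (A(x, d) = d - 2/29 = -2/29 + d)
sqrt(A(664, 954) - 2548454) = sqrt((-2/29 + 954) - 2548454) = sqrt(27664/29 - 2548454) = sqrt(-73877502/29) = I*sqrt(2142447558)/29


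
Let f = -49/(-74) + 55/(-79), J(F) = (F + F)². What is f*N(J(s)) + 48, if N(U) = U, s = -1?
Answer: 139906/2923 ≈ 47.864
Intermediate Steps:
J(F) = 4*F² (J(F) = (2*F)² = 4*F²)
f = -199/5846 (f = -49*(-1/74) + 55*(-1/79) = 49/74 - 55/79 = -199/5846 ≈ -0.034040)
f*N(J(s)) + 48 = -398*(-1)²/2923 + 48 = -398/2923 + 48 = 139906/2923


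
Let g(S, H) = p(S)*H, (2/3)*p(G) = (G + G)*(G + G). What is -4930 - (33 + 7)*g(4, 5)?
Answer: -24130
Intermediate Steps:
p(G) = 6*G² (p(G) = 3*((G + G)*(G + G))/2 = 3*((2*G)*(2*G))/2 = 3*(4*G²)/2 = 6*G²)
g(S, H) = 6*H*S² (g(S, H) = (6*S²)*H = 6*H*S²)
-4930 - (33 + 7)*g(4, 5) = -4930 - (33 + 7)*6*5*4² = -4930 - 40*6*5*16 = -4930 - 40*480 = -4930 - 1*19200 = -4930 - 19200 = -24130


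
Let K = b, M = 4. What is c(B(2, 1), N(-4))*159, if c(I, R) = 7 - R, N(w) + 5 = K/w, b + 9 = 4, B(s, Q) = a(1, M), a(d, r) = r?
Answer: 6837/4 ≈ 1709.3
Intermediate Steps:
B(s, Q) = 4
b = -5 (b = -9 + 4 = -5)
K = -5
N(w) = -5 - 5/w
c(B(2, 1), N(-4))*159 = (7 - (-5 - 5/(-4)))*159 = (7 - (-5 - 5*(-1/4)))*159 = (7 - (-5 + 5/4))*159 = (7 - 1*(-15/4))*159 = (7 + 15/4)*159 = (43/4)*159 = 6837/4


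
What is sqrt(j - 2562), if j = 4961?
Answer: sqrt(2399) ≈ 48.980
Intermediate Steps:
sqrt(j - 2562) = sqrt(4961 - 2562) = sqrt(2399)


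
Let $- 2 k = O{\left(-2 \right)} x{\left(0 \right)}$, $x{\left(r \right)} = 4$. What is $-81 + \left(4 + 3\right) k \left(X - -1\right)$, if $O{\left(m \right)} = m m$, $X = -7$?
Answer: $255$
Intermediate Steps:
$O{\left(m \right)} = m^{2}$
$k = -8$ ($k = - \frac{\left(-2\right)^{2} \cdot 4}{2} = - \frac{4 \cdot 4}{2} = \left(- \frac{1}{2}\right) 16 = -8$)
$-81 + \left(4 + 3\right) k \left(X - -1\right) = -81 + \left(4 + 3\right) \left(-8\right) \left(-7 - -1\right) = -81 + 7 \left(-8\right) \left(-7 + 1\right) = -81 - -336 = -81 + 336 = 255$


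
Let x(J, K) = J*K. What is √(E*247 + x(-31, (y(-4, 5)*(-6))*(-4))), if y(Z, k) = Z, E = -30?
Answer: I*√4434 ≈ 66.588*I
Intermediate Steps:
√(E*247 + x(-31, (y(-4, 5)*(-6))*(-4))) = √(-30*247 - 31*(-4*(-6))*(-4)) = √(-7410 - 744*(-4)) = √(-7410 - 31*(-96)) = √(-7410 + 2976) = √(-4434) = I*√4434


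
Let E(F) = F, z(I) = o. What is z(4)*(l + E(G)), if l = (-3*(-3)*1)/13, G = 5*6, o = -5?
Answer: -1995/13 ≈ -153.46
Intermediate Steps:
z(I) = -5
G = 30
l = 9/13 (l = (9*1)*(1/13) = 9*(1/13) = 9/13 ≈ 0.69231)
z(4)*(l + E(G)) = -5*(9/13 + 30) = -5*399/13 = -1995/13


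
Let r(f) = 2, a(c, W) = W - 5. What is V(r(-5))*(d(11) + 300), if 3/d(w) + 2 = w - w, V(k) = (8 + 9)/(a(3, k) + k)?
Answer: -10149/2 ≈ -5074.5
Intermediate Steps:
a(c, W) = -5 + W
V(k) = 17/(-5 + 2*k) (V(k) = (8 + 9)/((-5 + k) + k) = 17/(-5 + 2*k))
d(w) = -3/2 (d(w) = 3/(-2 + (w - w)) = 3/(-2 + 0) = 3/(-2) = 3*(-1/2) = -3/2)
V(r(-5))*(d(11) + 300) = (17/(-5 + 2*2))*(-3/2 + 300) = (17/(-5 + 4))*(597/2) = (17/(-1))*(597/2) = (17*(-1))*(597/2) = -17*597/2 = -10149/2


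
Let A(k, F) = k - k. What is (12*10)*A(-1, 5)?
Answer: 0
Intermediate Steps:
A(k, F) = 0
(12*10)*A(-1, 5) = (12*10)*0 = 120*0 = 0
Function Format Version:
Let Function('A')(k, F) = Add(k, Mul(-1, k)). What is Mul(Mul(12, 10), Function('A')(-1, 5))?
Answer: 0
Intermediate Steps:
Function('A')(k, F) = 0
Mul(Mul(12, 10), Function('A')(-1, 5)) = Mul(Mul(12, 10), 0) = Mul(120, 0) = 0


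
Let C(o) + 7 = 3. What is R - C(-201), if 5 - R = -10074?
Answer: 10083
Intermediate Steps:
R = 10079 (R = 5 - 1*(-10074) = 5 + 10074 = 10079)
C(o) = -4 (C(o) = -7 + 3 = -4)
R - C(-201) = 10079 - 1*(-4) = 10079 + 4 = 10083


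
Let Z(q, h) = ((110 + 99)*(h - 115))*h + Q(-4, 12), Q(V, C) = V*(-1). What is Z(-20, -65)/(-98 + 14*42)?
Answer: 1222652/245 ≈ 4990.4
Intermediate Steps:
Q(V, C) = -V
Z(q, h) = 4 + h*(-24035 + 209*h) (Z(q, h) = ((110 + 99)*(h - 115))*h - 1*(-4) = (209*(-115 + h))*h + 4 = (-24035 + 209*h)*h + 4 = h*(-24035 + 209*h) + 4 = 4 + h*(-24035 + 209*h))
Z(-20, -65)/(-98 + 14*42) = (4 - 24035*(-65) + 209*(-65)**2)/(-98 + 14*42) = (4 + 1562275 + 209*4225)/(-98 + 588) = (4 + 1562275 + 883025)/490 = 2445304*(1/490) = 1222652/245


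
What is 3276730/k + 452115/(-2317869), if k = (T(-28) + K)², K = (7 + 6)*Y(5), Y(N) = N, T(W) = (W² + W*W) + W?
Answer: 47632380337/44228803635 ≈ 1.0770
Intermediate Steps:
T(W) = W + 2*W² (T(W) = (W² + W²) + W = 2*W² + W = W + 2*W²)
K = 65 (K = (7 + 6)*5 = 13*5 = 65)
k = 2576025 (k = (-28*(1 + 2*(-28)) + 65)² = (-28*(1 - 56) + 65)² = (-28*(-55) + 65)² = (1540 + 65)² = 1605² = 2576025)
3276730/k + 452115/(-2317869) = 3276730/2576025 + 452115/(-2317869) = 3276730*(1/2576025) + 452115*(-1/2317869) = 655346/515205 - 16745/85847 = 47632380337/44228803635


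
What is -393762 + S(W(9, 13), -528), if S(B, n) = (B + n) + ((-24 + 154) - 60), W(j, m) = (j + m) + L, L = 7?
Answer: -394191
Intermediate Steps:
W(j, m) = 7 + j + m (W(j, m) = (j + m) + 7 = 7 + j + m)
S(B, n) = 70 + B + n (S(B, n) = (B + n) + (130 - 60) = (B + n) + 70 = 70 + B + n)
-393762 + S(W(9, 13), -528) = -393762 + (70 + (7 + 9 + 13) - 528) = -393762 + (70 + 29 - 528) = -393762 - 429 = -394191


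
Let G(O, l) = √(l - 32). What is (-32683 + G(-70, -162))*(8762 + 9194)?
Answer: -586855948 + 17956*I*√194 ≈ -5.8686e+8 + 2.501e+5*I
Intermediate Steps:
G(O, l) = √(-32 + l)
(-32683 + G(-70, -162))*(8762 + 9194) = (-32683 + √(-32 - 162))*(8762 + 9194) = (-32683 + √(-194))*17956 = (-32683 + I*√194)*17956 = -586855948 + 17956*I*√194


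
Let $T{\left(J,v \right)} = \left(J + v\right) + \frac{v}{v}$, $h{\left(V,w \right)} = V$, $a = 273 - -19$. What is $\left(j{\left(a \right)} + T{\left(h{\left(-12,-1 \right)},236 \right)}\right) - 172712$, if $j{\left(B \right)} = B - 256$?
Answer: $-172451$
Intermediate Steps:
$a = 292$ ($a = 273 + 19 = 292$)
$j{\left(B \right)} = -256 + B$ ($j{\left(B \right)} = B - 256 = -256 + B$)
$T{\left(J,v \right)} = 1 + J + v$ ($T{\left(J,v \right)} = \left(J + v\right) + 1 = 1 + J + v$)
$\left(j{\left(a \right)} + T{\left(h{\left(-12,-1 \right)},236 \right)}\right) - 172712 = \left(\left(-256 + 292\right) + \left(1 - 12 + 236\right)\right) - 172712 = \left(36 + 225\right) - 172712 = 261 - 172712 = -172451$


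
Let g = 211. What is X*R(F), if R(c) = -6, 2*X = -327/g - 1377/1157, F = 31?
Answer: 2006658/244127 ≈ 8.2197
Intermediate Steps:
X = -334443/244127 (X = (-327/211 - 1377/1157)/2 = (½)*(-668886/244127) = -334443/244127 ≈ -1.3700)
X*R(F) = -334443/244127*(-6) = 2006658/244127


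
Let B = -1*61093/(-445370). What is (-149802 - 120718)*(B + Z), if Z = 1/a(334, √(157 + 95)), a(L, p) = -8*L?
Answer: -550491718569/14875358 ≈ -37007.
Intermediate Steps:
Z = -1/2672 (Z = 1/(-8*334) = 1/(-2672) = -1/2672 ≈ -0.00037425)
B = 61093/445370 (B = -61093*(-1/445370) = 61093/445370 ≈ 0.13717)
(-149802 - 120718)*(B + Z) = (-149802 - 120718)*(61093/445370 - 1/2672) = -270520*81397563/595014320 = -550491718569/14875358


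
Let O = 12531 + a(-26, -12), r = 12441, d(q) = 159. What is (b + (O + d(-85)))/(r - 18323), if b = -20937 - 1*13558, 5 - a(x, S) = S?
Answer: 10894/2941 ≈ 3.7042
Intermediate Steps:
a(x, S) = 5 - S
b = -34495 (b = -20937 - 13558 = -34495)
O = 12548 (O = 12531 + (5 - 1*(-12)) = 12531 + (5 + 12) = 12531 + 17 = 12548)
(b + (O + d(-85)))/(r - 18323) = (-34495 + (12548 + 159))/(12441 - 18323) = (-34495 + 12707)/(-5882) = -21788*(-1/5882) = 10894/2941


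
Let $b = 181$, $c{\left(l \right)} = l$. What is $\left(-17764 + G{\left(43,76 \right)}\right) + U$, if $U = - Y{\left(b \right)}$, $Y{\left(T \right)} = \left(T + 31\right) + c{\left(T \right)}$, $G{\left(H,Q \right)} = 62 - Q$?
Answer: $-18171$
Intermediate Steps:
$Y{\left(T \right)} = 31 + 2 T$ ($Y{\left(T \right)} = \left(T + 31\right) + T = \left(31 + T\right) + T = 31 + 2 T$)
$U = -393$ ($U = - (31 + 2 \cdot 181) = - (31 + 362) = \left(-1\right) 393 = -393$)
$\left(-17764 + G{\left(43,76 \right)}\right) + U = \left(-17764 + \left(62 - 76\right)\right) - 393 = \left(-17764 - 14\right) - 393 = -17778 - 393 = -18171$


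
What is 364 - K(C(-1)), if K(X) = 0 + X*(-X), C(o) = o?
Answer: 365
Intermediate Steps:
K(X) = -X**2 (K(X) = 0 - X**2 = -X**2)
364 - K(C(-1)) = 364 - (-1)*(-1)**2 = 364 - (-1) = 364 - 1*(-1) = 364 + 1 = 365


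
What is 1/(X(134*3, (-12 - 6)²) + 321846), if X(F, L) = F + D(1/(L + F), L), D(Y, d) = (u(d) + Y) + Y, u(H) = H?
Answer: 363/117093637 ≈ 3.1001e-6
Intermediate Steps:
D(Y, d) = d + 2*Y (D(Y, d) = (d + Y) + Y = (Y + d) + Y = d + 2*Y)
X(F, L) = F + L + 2/(F + L) (X(F, L) = F + (L + 2/(L + F)) = F + (L + 2/(F + L)) = F + L + 2/(F + L))
1/(X(134*3, (-12 - 6)²) + 321846) = 1/((134*3 + (-12 - 6)² + 2/(134*3 + (-12 - 6)²)) + 321846) = 1/((402 + (-18)² + 2/(402 + (-18)²)) + 321846) = 1/((402 + 324 + 2/(402 + 324)) + 321846) = 1/((402 + 324 + 2/726) + 321846) = 1/((402 + 324 + 2*(1/726)) + 321846) = 1/((402 + 324 + 1/363) + 321846) = 1/(263539/363 + 321846) = 1/(117093637/363) = 363/117093637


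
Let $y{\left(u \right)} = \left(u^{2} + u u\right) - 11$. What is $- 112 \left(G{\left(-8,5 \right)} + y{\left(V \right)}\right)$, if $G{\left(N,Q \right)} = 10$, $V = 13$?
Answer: $-37744$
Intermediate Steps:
$y{\left(u \right)} = -11 + 2 u^{2}$ ($y{\left(u \right)} = \left(u^{2} + u^{2}\right) - 11 = 2 u^{2} - 11 = -11 + 2 u^{2}$)
$- 112 \left(G{\left(-8,5 \right)} + y{\left(V \right)}\right) = - 112 \left(10 - \left(11 - 2 \cdot 13^{2}\right)\right) = - 112 \left(10 + \left(-11 + 2 \cdot 169\right)\right) = - 112 \left(10 + \left(-11 + 338\right)\right) = - 112 \left(10 + 327\right) = \left(-112\right) 337 = -37744$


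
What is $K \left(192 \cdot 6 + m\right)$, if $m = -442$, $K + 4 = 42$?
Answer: $26980$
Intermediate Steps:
$K = 38$ ($K = -4 + 42 = 38$)
$K \left(192 \cdot 6 + m\right) = 38 \left(192 \cdot 6 - 442\right) = 38 \left(1152 - 442\right) = 38 \cdot 710 = 26980$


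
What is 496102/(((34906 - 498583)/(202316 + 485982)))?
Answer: -341466014396/463677 ≈ -7.3643e+5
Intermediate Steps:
496102/(((34906 - 498583)/(202316 + 485982))) = 496102/((-463677/688298)) = 496102/((-463677*1/688298)) = 496102/(-463677/688298) = 496102*(-688298/463677) = -341466014396/463677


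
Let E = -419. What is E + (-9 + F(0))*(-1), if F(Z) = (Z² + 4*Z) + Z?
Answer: -410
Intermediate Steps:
F(Z) = Z² + 5*Z
E + (-9 + F(0))*(-1) = -419 + (-9 + 0*(5 + 0))*(-1) = -419 + (-9 + 0*5)*(-1) = -419 + (-9 + 0)*(-1) = -419 - 9*(-1) = -419 + 9 = -410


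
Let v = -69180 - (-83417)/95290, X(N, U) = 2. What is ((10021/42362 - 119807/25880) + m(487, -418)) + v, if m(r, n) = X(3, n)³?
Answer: -361335369773210147/5223457424120 ≈ -69176.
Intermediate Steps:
m(r, n) = 8 (m(r, n) = 2³ = 8)
v = -6592078783/95290 (v = -69180 - (-83417)/95290 = -69180 - 1*(-83417/95290) = -69180 + 83417/95290 = -6592078783/95290 ≈ -69179.)
((10021/42362 - 119807/25880) + m(487, -418)) + v = ((10021/42362 - 119807/25880) + 8) - 6592078783/95290 = (-2407960327/548164280 + 8) - 6592078783/95290 = 1977353913/548164280 - 6592078783/95290 = -361335369773210147/5223457424120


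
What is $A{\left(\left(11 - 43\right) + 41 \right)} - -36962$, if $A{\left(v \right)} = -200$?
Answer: $36762$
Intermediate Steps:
$A{\left(\left(11 - 43\right) + 41 \right)} - -36962 = -200 - -36962 = -200 + 36962 = 36762$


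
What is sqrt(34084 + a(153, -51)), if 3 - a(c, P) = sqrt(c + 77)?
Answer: sqrt(34087 - sqrt(230)) ≈ 184.59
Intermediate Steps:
a(c, P) = 3 - sqrt(77 + c) (a(c, P) = 3 - sqrt(c + 77) = 3 - sqrt(77 + c))
sqrt(34084 + a(153, -51)) = sqrt(34084 + (3 - sqrt(77 + 153))) = sqrt(34084 + (3 - sqrt(230))) = sqrt(34087 - sqrt(230))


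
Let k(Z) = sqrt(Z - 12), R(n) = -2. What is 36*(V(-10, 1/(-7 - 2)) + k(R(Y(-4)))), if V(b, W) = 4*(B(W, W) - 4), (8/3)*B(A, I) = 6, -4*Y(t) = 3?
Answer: -252 + 36*I*sqrt(14) ≈ -252.0 + 134.7*I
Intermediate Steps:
Y(t) = -3/4 (Y(t) = -1/4*3 = -3/4)
B(A, I) = 9/4 (B(A, I) = (3/8)*6 = 9/4)
V(b, W) = -7 (V(b, W) = 4*(9/4 - 4) = 4*(-7/4) = -7)
k(Z) = sqrt(-12 + Z)
36*(V(-10, 1/(-7 - 2)) + k(R(Y(-4)))) = 36*(-7 + sqrt(-12 - 2)) = 36*(-7 + sqrt(-14)) = 36*(-7 + I*sqrt(14)) = -252 + 36*I*sqrt(14)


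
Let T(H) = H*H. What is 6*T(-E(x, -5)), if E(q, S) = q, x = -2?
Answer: 24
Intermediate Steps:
T(H) = H²
6*T(-E(x, -5)) = 6*(-1*(-2))² = 6*2² = 6*4 = 24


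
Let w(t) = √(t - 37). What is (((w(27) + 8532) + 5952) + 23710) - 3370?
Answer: 34824 + I*√10 ≈ 34824.0 + 3.1623*I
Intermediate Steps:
w(t) = √(-37 + t)
(((w(27) + 8532) + 5952) + 23710) - 3370 = (((√(-37 + 27) + 8532) + 5952) + 23710) - 3370 = (((√(-10) + 8532) + 5952) + 23710) - 3370 = (((I*√10 + 8532) + 5952) + 23710) - 3370 = (((8532 + I*√10) + 5952) + 23710) - 3370 = ((14484 + I*√10) + 23710) - 3370 = (38194 + I*√10) - 3370 = 34824 + I*√10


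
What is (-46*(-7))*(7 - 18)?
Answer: -3542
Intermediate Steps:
(-46*(-7))*(7 - 18) = 322*(-11) = -3542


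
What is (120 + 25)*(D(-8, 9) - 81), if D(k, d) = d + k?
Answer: -11600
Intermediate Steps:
(120 + 25)*(D(-8, 9) - 81) = (120 + 25)*((9 - 8) - 81) = 145*(1 - 81) = 145*(-80) = -11600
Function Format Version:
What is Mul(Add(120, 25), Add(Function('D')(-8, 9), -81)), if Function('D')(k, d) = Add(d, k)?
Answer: -11600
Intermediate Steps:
Mul(Add(120, 25), Add(Function('D')(-8, 9), -81)) = Mul(Add(120, 25), Add(Add(9, -8), -81)) = Mul(145, Add(1, -81)) = Mul(145, -80) = -11600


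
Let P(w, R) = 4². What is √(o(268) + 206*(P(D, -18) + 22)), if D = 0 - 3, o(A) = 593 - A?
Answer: √8153 ≈ 90.294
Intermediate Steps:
D = -3
P(w, R) = 16
√(o(268) + 206*(P(D, -18) + 22)) = √((593 - 1*268) + 206*(16 + 22)) = √((593 - 268) + 206*38) = √(325 + 7828) = √8153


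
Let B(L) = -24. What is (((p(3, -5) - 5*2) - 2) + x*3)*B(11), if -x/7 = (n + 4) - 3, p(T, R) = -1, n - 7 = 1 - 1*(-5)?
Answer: 7368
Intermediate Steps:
n = 13 (n = 7 + (1 - 1*(-5)) = 7 + (1 + 5) = 7 + 6 = 13)
x = -98 (x = -7*((13 + 4) - 3) = -7*(17 - 3) = -7*14 = -98)
(((p(3, -5) - 5*2) - 2) + x*3)*B(11) = (((-1 - 5*2) - 2) - 98*3)*(-24) = (((-1 - 10) - 2) - 294)*(-24) = ((-11 - 2) - 294)*(-24) = (-13 - 294)*(-24) = -307*(-24) = 7368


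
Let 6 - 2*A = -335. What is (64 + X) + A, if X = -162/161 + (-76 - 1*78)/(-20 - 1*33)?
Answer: 4034393/17066 ≈ 236.40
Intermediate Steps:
A = 341/2 (A = 3 - ½*(-335) = 3 + 335/2 = 341/2 ≈ 170.50)
X = 16208/8533 (X = -162*1/161 + (-76 - 78)/(-20 - 33) = -162/161 - 154/(-53) = -162/161 - 154*(-1/53) = -162/161 + 154/53 = 16208/8533 ≈ 1.8994)
(64 + X) + A = (64 + 16208/8533) + 341/2 = 562320/8533 + 341/2 = 4034393/17066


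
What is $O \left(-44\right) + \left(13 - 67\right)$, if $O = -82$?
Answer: $3554$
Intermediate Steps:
$O \left(-44\right) + \left(13 - 67\right) = \left(-82\right) \left(-44\right) + \left(13 - 67\right) = 3608 + \left(13 - 67\right) = 3608 - 54 = 3554$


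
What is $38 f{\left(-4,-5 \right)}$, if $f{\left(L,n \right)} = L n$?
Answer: $760$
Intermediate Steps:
$38 f{\left(-4,-5 \right)} = 38 \left(\left(-4\right) \left(-5\right)\right) = 38 \cdot 20 = 760$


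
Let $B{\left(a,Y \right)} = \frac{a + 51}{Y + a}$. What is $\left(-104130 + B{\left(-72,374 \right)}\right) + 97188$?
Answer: $- \frac{2096505}{302} \approx -6942.1$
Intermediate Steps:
$B{\left(a,Y \right)} = \frac{51 + a}{Y + a}$
$\left(-104130 + B{\left(-72,374 \right)}\right) + 97188 = \left(-104130 + \frac{51 - 72}{374 - 72}\right) + 97188 = \left(-104130 + \frac{1}{302} \left(-21\right)\right) + 97188 = \left(-104130 - \frac{21}{302}\right) + 97188 = - \frac{31447281}{302} + 97188 = - \frac{2096505}{302}$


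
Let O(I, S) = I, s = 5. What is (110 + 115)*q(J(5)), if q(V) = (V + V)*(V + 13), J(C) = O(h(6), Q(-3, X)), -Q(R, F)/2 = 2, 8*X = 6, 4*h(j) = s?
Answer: 64125/8 ≈ 8015.6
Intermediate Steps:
h(j) = 5/4 (h(j) = (¼)*5 = 5/4)
X = ¾ (X = (⅛)*6 = ¾ ≈ 0.75000)
Q(R, F) = -4 (Q(R, F) = -2*2 = -4)
J(C) = 5/4
q(V) = 2*V*(13 + V) (q(V) = (2*V)*(13 + V) = 2*V*(13 + V))
(110 + 115)*q(J(5)) = (110 + 115)*(2*(5/4)*(13 + 5/4)) = 225*(2*(5/4)*(57/4)) = 225*(285/8) = 64125/8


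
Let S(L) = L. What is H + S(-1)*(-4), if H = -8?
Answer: -4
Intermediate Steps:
H + S(-1)*(-4) = -8 - 1*(-4) = -8 + 4 = -4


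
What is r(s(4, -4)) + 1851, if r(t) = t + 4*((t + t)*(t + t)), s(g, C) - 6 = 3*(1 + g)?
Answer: 8928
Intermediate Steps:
s(g, C) = 9 + 3*g (s(g, C) = 6 + 3*(1 + g) = 6 + (3 + 3*g) = 9 + 3*g)
r(t) = t + 16*t**2 (r(t) = t + 4*((2*t)*(2*t)) = t + 4*(4*t**2) = t + 16*t**2)
r(s(4, -4)) + 1851 = (9 + 3*4)*(1 + 16*(9 + 3*4)) + 1851 = (9 + 12)*(1 + 16*(9 + 12)) + 1851 = 21*(1 + 16*21) + 1851 = 21*(1 + 336) + 1851 = 21*337 + 1851 = 7077 + 1851 = 8928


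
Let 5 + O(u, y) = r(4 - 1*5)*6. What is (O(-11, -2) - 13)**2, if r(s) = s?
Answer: 576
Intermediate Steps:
O(u, y) = -11 (O(u, y) = -5 + (4 - 1*5)*6 = -5 + (4 - 5)*6 = -5 - 1*6 = -5 - 6 = -11)
(O(-11, -2) - 13)**2 = (-11 - 13)**2 = (-24)**2 = 576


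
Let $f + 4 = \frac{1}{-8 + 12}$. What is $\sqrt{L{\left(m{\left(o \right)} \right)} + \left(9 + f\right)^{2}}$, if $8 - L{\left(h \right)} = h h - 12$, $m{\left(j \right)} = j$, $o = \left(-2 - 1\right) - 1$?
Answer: $\frac{\sqrt{505}}{4} \approx 5.618$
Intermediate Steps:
$o = -4$ ($o = -3 - 1 = -4$)
$L{\left(h \right)} = 20 - h^{2}$ ($L{\left(h \right)} = 8 - \left(h h - 12\right) = 8 - \left(h^{2} - 12\right) = 8 - \left(-12 + h^{2}\right) = 20 - h^{2}$)
$f = - \frac{15}{4}$ ($f = -4 + \frac{1}{-8 + 12} = -4 + \frac{1}{4} = - \frac{15}{4} \approx -3.75$)
$\sqrt{L{\left(m{\left(o \right)} \right)} + \left(9 + f\right)^{2}} = \sqrt{\left(20 - \left(-4\right)^{2}\right) + \left(9 - \frac{15}{4}\right)^{2}} = \sqrt{\left(20 - 16\right) + \left(\frac{21}{4}\right)^{2}} = \sqrt{\left(20 - 16\right) + \frac{441}{16}} = \sqrt{4 + \frac{441}{16}} = \sqrt{\frac{505}{16}} = \frac{\sqrt{505}}{4}$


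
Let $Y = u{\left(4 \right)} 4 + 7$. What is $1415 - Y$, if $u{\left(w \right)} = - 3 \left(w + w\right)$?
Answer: $1504$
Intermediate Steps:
$u{\left(w \right)} = - 6 w$ ($u{\left(w \right)} = - 3 \cdot 2 w = - 6 w$)
$Y = -89$ ($Y = \left(-6\right) 4 \cdot 4 + 7 = \left(-24\right) 4 + 7 = -96 + 7 = -89$)
$1415 - Y = 1415 - -89 = 1415 + 89 = 1504$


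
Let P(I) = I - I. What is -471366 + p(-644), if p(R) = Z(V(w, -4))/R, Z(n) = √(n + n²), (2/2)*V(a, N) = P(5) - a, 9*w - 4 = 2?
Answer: -471366 - I*√2/1932 ≈ -4.7137e+5 - 0.00073199*I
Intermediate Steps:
P(I) = 0
w = ⅔ (w = 4/9 + (⅑)*2 = 4/9 + 2/9 = ⅔ ≈ 0.66667)
V(a, N) = -a (V(a, N) = 0 - a = -a)
p(R) = I*√2/(3*R) (p(R) = √((-1*⅔)*(1 - 1*⅔))/R = √(-2*(1 - ⅔)/3)/R = √(-⅔*⅓)/R = √(-2/9)/R = (I*√2/3)/R = I*√2/(3*R))
-471366 + p(-644) = -471366 + (⅓)*I*√2/(-644) = -471366 + (⅓)*I*√2*(-1/644) = -471366 - I*√2/1932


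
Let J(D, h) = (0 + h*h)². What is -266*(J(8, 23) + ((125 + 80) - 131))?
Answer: -74457390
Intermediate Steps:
J(D, h) = h⁴ (J(D, h) = (0 + h²)² = (h²)² = h⁴)
-266*(J(8, 23) + ((125 + 80) - 131)) = -266*(23⁴ + ((125 + 80) - 131)) = -266*(279841 + (205 - 131)) = -266*(279841 + 74) = -266*279915 = -74457390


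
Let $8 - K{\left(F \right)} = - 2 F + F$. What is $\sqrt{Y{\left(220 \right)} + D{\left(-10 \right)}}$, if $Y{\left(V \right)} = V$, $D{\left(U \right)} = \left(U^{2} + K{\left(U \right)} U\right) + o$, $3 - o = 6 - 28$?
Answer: $\sqrt{365} \approx 19.105$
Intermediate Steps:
$K{\left(F \right)} = 8 + F$ ($K{\left(F \right)} = 8 - \left(- 2 F + F\right) = 8 - - F = 8 + F$)
$o = 25$ ($o = 3 - \left(6 - 28\right) = 3 - -22 = 3 + 22 = 25$)
$D{\left(U \right)} = 25 + U^{2} + U \left(8 + U\right)$ ($D{\left(U \right)} = \left(U^{2} + \left(8 + U\right) U\right) + 25 = \left(U^{2} + U \left(8 + U\right)\right) + 25 = 25 + U^{2} + U \left(8 + U\right)$)
$\sqrt{Y{\left(220 \right)} + D{\left(-10 \right)}} = \sqrt{220 + \left(25 + \left(-10\right)^{2} - 10 \left(8 - 10\right)\right)} = \sqrt{220 + \left(25 + 100 - -20\right)} = \sqrt{220 + \left(25 + 100 + 20\right)} = \sqrt{220 + 145} = \sqrt{365}$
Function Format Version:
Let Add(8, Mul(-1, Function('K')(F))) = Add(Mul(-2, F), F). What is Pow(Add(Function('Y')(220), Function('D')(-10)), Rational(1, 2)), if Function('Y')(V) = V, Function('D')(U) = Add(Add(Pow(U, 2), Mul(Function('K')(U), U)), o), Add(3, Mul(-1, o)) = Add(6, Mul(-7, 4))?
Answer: Pow(365, Rational(1, 2)) ≈ 19.105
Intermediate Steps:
Function('K')(F) = Add(8, F) (Function('K')(F) = Add(8, Mul(-1, Add(Mul(-2, F), F))) = Add(8, Mul(-1, Mul(-1, F))) = Add(8, F))
o = 25 (o = Add(3, Mul(-1, Add(6, Mul(-7, 4)))) = Add(3, Mul(-1, Add(6, -28))) = Add(3, Mul(-1, -22)) = Add(3, 22) = 25)
Function('D')(U) = Add(25, Pow(U, 2), Mul(U, Add(8, U))) (Function('D')(U) = Add(Add(Pow(U, 2), Mul(Add(8, U), U)), 25) = Add(Add(Pow(U, 2), Mul(U, Add(8, U))), 25) = Add(25, Pow(U, 2), Mul(U, Add(8, U))))
Pow(Add(Function('Y')(220), Function('D')(-10)), Rational(1, 2)) = Pow(Add(220, Add(25, Pow(-10, 2), Mul(-10, Add(8, -10)))), Rational(1, 2)) = Pow(Add(220, Add(25, 100, Mul(-10, -2))), Rational(1, 2)) = Pow(Add(220, Add(25, 100, 20)), Rational(1, 2)) = Pow(Add(220, 145), Rational(1, 2)) = Pow(365, Rational(1, 2))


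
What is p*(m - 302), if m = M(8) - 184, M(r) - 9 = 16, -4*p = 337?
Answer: 155357/4 ≈ 38839.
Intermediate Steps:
p = -337/4 (p = -1/4*337 = -337/4 ≈ -84.250)
M(r) = 25 (M(r) = 9 + 16 = 25)
m = -159 (m = 25 - 184 = -159)
p*(m - 302) = -337*(-159 - 302)/4 = -337/4*(-461) = 155357/4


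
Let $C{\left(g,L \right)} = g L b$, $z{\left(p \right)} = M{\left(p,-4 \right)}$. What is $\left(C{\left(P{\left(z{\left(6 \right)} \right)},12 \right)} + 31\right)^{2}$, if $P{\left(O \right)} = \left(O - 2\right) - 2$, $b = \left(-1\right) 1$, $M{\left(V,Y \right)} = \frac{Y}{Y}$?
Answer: $4489$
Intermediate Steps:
$M{\left(V,Y \right)} = 1$
$z{\left(p \right)} = 1$
$b = -1$
$P{\left(O \right)} = -4 + O$ ($P{\left(O \right)} = \left(-2 + O\right) - 2 = -4 + O$)
$C{\left(g,L \right)} = - L g$ ($C{\left(g,L \right)} = g L \left(-1\right) = L g \left(-1\right) = - L g$)
$\left(C{\left(P{\left(z{\left(6 \right)} \right)},12 \right)} + 31\right)^{2} = \left(\left(-1\right) 12 \left(-4 + 1\right) + 31\right)^{2} = \left(\left(-1\right) 12 \left(-3\right) + 31\right)^{2} = \left(36 + 31\right)^{2} = 67^{2} = 4489$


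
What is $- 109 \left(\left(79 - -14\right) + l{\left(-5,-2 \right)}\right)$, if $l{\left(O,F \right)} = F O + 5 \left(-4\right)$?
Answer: $-9047$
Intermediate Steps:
$l{\left(O,F \right)} = -20 + F O$ ($l{\left(O,F \right)} = F O - 20 = -20 + F O$)
$- 109 \left(\left(79 - -14\right) + l{\left(-5,-2 \right)}\right) = - 109 \left(\left(79 - -14\right) - 10\right) = - 109 \left(\left(79 + 14\right) + \left(-20 + 10\right)\right) = - 109 \left(93 - 10\right) = \left(-109\right) 83 = -9047$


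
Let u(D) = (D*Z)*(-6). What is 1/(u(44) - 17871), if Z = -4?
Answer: -1/16815 ≈ -5.9471e-5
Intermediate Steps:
u(D) = 24*D (u(D) = (D*(-4))*(-6) = -4*D*(-6) = 24*D)
1/(u(44) - 17871) = 1/(24*44 - 17871) = 1/(1056 - 17871) = 1/(-16815) = -1/16815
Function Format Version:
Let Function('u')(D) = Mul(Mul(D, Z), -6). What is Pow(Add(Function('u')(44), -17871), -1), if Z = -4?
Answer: Rational(-1, 16815) ≈ -5.9471e-5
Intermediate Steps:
Function('u')(D) = Mul(24, D) (Function('u')(D) = Mul(Mul(D, -4), -6) = Mul(Mul(-4, D), -6) = Mul(24, D))
Pow(Add(Function('u')(44), -17871), -1) = Pow(Add(Mul(24, 44), -17871), -1) = Pow(Add(1056, -17871), -1) = Pow(-16815, -1) = Rational(-1, 16815)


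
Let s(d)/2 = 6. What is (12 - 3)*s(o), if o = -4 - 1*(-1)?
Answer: 108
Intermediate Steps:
o = -3 (o = -4 + 1 = -3)
s(d) = 12 (s(d) = 2*6 = 12)
(12 - 3)*s(o) = (12 - 3)*12 = 9*12 = 108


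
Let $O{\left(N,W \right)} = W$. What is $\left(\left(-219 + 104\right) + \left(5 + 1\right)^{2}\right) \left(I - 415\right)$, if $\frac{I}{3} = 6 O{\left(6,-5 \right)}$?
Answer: $39895$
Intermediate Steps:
$I = -90$ ($I = 3 \cdot 6 \left(-5\right) = 3 \left(-30\right) = -90$)
$\left(\left(-219 + 104\right) + \left(5 + 1\right)^{2}\right) \left(I - 415\right) = \left(\left(-219 + 104\right) + \left(5 + 1\right)^{2}\right) \left(-90 - 415\right) = \left(-115 + 6^{2}\right) \left(-505\right) = \left(-115 + 36\right) \left(-505\right) = \left(-79\right) \left(-505\right) = 39895$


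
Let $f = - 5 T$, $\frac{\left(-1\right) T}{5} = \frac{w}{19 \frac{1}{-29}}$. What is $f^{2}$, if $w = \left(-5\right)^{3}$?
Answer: $\frac{8212890625}{361} \approx 2.275 \cdot 10^{7}$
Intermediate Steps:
$w = -125$
$T = - \frac{18125}{19}$ ($T = - 5 \left(- \frac{125}{19 \frac{1}{-29}}\right) = - 5 \left(- \frac{125}{19 \left(- \frac{1}{29}\right)}\right) = - 5 \left(- \frac{125}{- \frac{19}{29}}\right) = - 5 \left(\left(-125\right) \left(- \frac{29}{19}\right)\right) = \left(-5\right) \frac{3625}{19} = - \frac{18125}{19} \approx -953.95$)
$f = \frac{90625}{19}$ ($f = \left(-5\right) \left(- \frac{18125}{19}\right) = \frac{90625}{19} \approx 4769.7$)
$f^{2} = \left(\frac{90625}{19}\right)^{2} = \frac{8212890625}{361}$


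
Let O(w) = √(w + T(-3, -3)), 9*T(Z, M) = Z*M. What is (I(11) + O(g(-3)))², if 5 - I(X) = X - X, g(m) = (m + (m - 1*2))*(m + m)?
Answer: 144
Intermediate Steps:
g(m) = 2*m*(-2 + 2*m) (g(m) = (m + (m - 2))*(2*m) = (m + (-2 + m))*(2*m) = (-2 + 2*m)*(2*m) = 2*m*(-2 + 2*m))
T(Z, M) = M*Z/9 (T(Z, M) = (Z*M)/9 = (M*Z)/9 = M*Z/9)
I(X) = 5 (I(X) = 5 - (X - X) = 5 - 1*0 = 5 + 0 = 5)
O(w) = √(1 + w) (O(w) = √(w + (⅑)*(-3)*(-3)) = √(w + 1) = √(1 + w))
(I(11) + O(g(-3)))² = (5 + √(1 + 4*(-3)*(-1 - 3)))² = (5 + √(1 + 4*(-3)*(-4)))² = (5 + √(1 + 48))² = (5 + √49)² = (5 + 7)² = 12² = 144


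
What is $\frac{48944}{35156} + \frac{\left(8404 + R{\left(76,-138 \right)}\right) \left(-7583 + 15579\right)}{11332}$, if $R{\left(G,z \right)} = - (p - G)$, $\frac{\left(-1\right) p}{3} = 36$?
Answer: $\frac{150919048656}{24899237} \approx 6061.2$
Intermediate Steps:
$p = -108$ ($p = \left(-3\right) 36 = -108$)
$R{\left(G,z \right)} = 108 + G$ ($R{\left(G,z \right)} = - (-108 - G) = 108 + G$)
$\frac{48944}{35156} + \frac{\left(8404 + R{\left(76,-138 \right)}\right) \left(-7583 + 15579\right)}{11332} = \frac{48944}{35156} + \frac{\left(8404 + \left(108 + 76\right)\right) \left(-7583 + 15579\right)}{11332} = 48944 \cdot \frac{1}{35156} + \left(8404 + 184\right) 7996 \cdot \frac{1}{11332} = \frac{12236}{8789} + 8588 \cdot 7996 \cdot \frac{1}{11332} = \frac{12236}{8789} + 68669648 \cdot \frac{1}{11332} = \frac{12236}{8789} + \frac{17167412}{2833} = \frac{150919048656}{24899237}$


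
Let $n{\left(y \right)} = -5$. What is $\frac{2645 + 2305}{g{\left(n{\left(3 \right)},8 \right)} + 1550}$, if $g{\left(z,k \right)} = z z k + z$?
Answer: $\frac{990}{349} \approx 2.8367$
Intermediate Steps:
$g{\left(z,k \right)} = z + k z^{2}$ ($g{\left(z,k \right)} = z^{2} k + z = k z^{2} + z = z + k z^{2}$)
$\frac{2645 + 2305}{g{\left(n{\left(3 \right)},8 \right)} + 1550} = \frac{2645 + 2305}{- 5 \left(1 + 8 \left(-5\right)\right) + 1550} = \frac{4950}{- 5 \left(1 - 40\right) + 1550} = \frac{4950}{\left(-5\right) \left(-39\right) + 1550} = \frac{4950}{195 + 1550} = \frac{4950}{1745} = 4950 \cdot \frac{1}{1745} = \frac{990}{349}$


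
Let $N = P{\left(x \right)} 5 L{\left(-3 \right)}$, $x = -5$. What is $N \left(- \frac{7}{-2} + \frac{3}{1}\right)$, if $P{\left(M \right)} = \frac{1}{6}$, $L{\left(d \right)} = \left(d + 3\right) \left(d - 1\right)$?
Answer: $0$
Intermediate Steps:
$L{\left(d \right)} = \left(-1 + d\right) \left(3 + d\right)$ ($L{\left(d \right)} = \left(3 + d\right) \left(-1 + d\right) = \left(-1 + d\right) \left(3 + d\right)$)
$P{\left(M \right)} = \frac{1}{6}$
$N = 0$ ($N = \frac{1}{6} \cdot 5 \left(-3 + \left(-3\right)^{2} + 2 \left(-3\right)\right) = \frac{5 \left(-3 + 9 - 6\right)}{6} = \frac{5}{6} \cdot 0 = 0$)
$N \left(- \frac{7}{-2} + \frac{3}{1}\right) = 0 \left(- \frac{7}{-2} + \frac{3}{1}\right) = 0 \left(\left(-7\right) \left(- \frac{1}{2}\right) + 3 \cdot 1\right) = 0 \left(\frac{7}{2} + 3\right) = 0 \cdot \frac{13}{2} = 0$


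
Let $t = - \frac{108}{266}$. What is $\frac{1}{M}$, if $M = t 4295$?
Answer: $- \frac{133}{231930} \approx -0.00057345$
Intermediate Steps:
$t = - \frac{54}{133}$ ($t = \left(-108\right) \frac{1}{266} = - \frac{54}{133} \approx -0.40601$)
$M = - \frac{231930}{133}$ ($M = \left(- \frac{54}{133}\right) 4295 = - \frac{231930}{133} \approx -1743.8$)
$\frac{1}{M} = \frac{1}{- \frac{231930}{133}} = - \frac{133}{231930}$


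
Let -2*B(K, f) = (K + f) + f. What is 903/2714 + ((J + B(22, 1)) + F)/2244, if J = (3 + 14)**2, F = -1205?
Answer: -123065/1522554 ≈ -0.080828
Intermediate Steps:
B(K, f) = -f - K/2 (B(K, f) = -((K + f) + f)/2 = -(K + 2*f)/2 = -f - K/2)
J = 289 (J = 17**2 = 289)
903/2714 + ((J + B(22, 1)) + F)/2244 = 903/2714 + ((289 + (-1*1 - 1/2*22)) - 1205)/2244 = 903*(1/2714) + ((289 + (-1 - 11)) - 1205)*(1/2244) = 903/2714 + ((289 - 12) - 1205)*(1/2244) = 903/2714 + (277 - 1205)*(1/2244) = 903/2714 - 928*1/2244 = 903/2714 - 232/561 = -123065/1522554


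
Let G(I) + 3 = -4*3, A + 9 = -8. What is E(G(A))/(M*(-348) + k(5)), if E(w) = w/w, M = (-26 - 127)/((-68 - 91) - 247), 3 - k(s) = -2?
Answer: -7/883 ≈ -0.0079275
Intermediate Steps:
k(s) = 5 (k(s) = 3 - 1*(-2) = 3 + 2 = 5)
A = -17 (A = -9 - 8 = -17)
M = 153/406 (M = -153/(-159 - 247) = -153/(-406) = -153*(-1/406) = 153/406 ≈ 0.37685)
G(I) = -15 (G(I) = -3 - 4*3 = -3 - 12 = -15)
E(w) = 1
E(G(A))/(M*(-348) + k(5)) = 1/((153/406)*(-348) + 5) = 1/(-918/7 + 5) = 1/(-883/7) = 1*(-7/883) = -7/883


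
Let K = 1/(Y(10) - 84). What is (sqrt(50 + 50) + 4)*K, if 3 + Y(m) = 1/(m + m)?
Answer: -280/1739 ≈ -0.16101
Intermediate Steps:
Y(m) = -3 + 1/(2*m) (Y(m) = -3 + 1/(m + m) = -3 + 1/(2*m))
K = -20/1739 (K = 1/((-3 + (1/2)/10) - 84) = 1/((-3 + (1/2)*(1/10)) - 84) = 1/((-3 + 1/20) - 84) = 1/(-59/20 - 84) = 1/(-1739/20) = -20/1739 ≈ -0.011501)
(sqrt(50 + 50) + 4)*K = (sqrt(50 + 50) + 4)*(-20/1739) = (sqrt(100) + 4)*(-20/1739) = (10 + 4)*(-20/1739) = 14*(-20/1739) = -280/1739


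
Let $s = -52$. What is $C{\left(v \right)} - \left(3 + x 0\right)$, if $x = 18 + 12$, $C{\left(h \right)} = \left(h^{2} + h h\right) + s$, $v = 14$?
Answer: $337$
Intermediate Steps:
$C{\left(h \right)} = -52 + 2 h^{2}$ ($C{\left(h \right)} = \left(h^{2} + h h\right) - 52 = \left(h^{2} + h^{2}\right) - 52 = 2 h^{2} - 52 = -52 + 2 h^{2}$)
$x = 30$
$C{\left(v \right)} - \left(3 + x 0\right) = \left(-52 + 2 \cdot 14^{2}\right) - \left(3 + 30 \cdot 0\right) = \left(-52 + 2 \cdot 196\right) - \left(3 + 0\right) = \left(-52 + 392\right) - 3 = 340 - 3 = 337$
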